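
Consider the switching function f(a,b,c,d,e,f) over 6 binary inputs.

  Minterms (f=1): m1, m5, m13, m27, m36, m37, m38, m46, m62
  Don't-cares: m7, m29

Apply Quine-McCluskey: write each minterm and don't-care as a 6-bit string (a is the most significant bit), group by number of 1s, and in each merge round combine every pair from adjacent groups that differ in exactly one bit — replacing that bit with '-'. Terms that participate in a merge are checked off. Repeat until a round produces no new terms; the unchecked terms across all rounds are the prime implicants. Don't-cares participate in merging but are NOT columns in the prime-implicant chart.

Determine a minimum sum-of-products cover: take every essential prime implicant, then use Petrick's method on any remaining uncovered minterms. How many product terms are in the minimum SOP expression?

6

size-2^0 implicants → 000001(✓)  000101(✓)  000111(✓)  001101(✓)  011011  011101(✓)  100100(✓)  100101(✓)  100110(✓)  101110(✓)  111110(✓)
size-2^1 implicants → -00101  0-1101  00-101  000-01  0001-1  1-1110  10-110  1001-0  10010-
Unchecked terms (primes): -00101, 0-1101, 00-101, 000-01, 0001-1, 011011, 1-1110, 10-110, 1001-0, 10010-
Minterm coverage:
  m1 ⊆ 000-01 [E]
  m5 ⊆ -00101,00-101,000-01,0001-1
  m13 ⊆ 0-1101,00-101
  m27 ⊆ 011011 [E]
  m36 ⊆ 1001-0,10010-
  m37 ⊆ -00101,10010-
  m38 ⊆ 10-110,1001-0
  m46 ⊆ 1-1110,10-110
  m62 ⊆ 1-1110 [E]
E = {000-01, 011011, 1-1110}
Petrick residual → -00101, 0-1101, 1001-0
Cover = b'c'de'f + a'cde'f + a'b'c'e'f + a'bcd'ef + acdef' + ab'c'df'  |cover|=6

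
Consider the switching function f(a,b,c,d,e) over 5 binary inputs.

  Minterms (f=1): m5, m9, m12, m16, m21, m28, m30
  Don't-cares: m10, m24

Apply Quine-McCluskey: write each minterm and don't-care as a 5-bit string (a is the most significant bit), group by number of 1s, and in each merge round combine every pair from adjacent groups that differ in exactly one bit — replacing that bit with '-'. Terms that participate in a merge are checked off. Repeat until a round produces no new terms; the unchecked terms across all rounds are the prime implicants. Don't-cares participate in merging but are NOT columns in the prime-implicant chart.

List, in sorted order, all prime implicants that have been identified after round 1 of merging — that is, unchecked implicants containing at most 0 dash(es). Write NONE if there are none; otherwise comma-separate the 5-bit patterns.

Round 0: 00101✓ 01001 01010 01100✓ 10000✓ 10101✓ 11000✓ 11100✓ 11110✓
Round 1: -0101 -1100 1-000 11-00 111-0
PIs = {-0101, -1100, 01001, 01010, 1-000, 11-00, 111-0}

01001, 01010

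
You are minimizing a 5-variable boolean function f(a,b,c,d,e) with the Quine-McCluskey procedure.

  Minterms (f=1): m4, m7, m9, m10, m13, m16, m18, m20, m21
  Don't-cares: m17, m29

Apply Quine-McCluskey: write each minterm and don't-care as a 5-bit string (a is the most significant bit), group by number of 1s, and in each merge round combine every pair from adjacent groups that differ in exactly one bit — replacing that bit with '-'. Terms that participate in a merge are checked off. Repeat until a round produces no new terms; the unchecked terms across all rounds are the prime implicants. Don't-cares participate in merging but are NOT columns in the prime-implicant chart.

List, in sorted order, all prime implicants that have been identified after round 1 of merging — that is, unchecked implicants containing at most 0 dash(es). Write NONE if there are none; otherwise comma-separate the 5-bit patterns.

[col 0] 00100*, 00111, 01001*, 01010, 01101*, 10000*, 10001*, 10010*, 10100*, 10101*, 11101*
[col 1] -0100, -1101, 01-01, 1-101, 10-00*, 10-01*, 100-0, 1000-*, 1010-*
[col 2] 10-0-
Prime implicants: -0100, -1101, 00111, 01-01, 01010, 1-101, 10-0-, 100-0

00111, 01010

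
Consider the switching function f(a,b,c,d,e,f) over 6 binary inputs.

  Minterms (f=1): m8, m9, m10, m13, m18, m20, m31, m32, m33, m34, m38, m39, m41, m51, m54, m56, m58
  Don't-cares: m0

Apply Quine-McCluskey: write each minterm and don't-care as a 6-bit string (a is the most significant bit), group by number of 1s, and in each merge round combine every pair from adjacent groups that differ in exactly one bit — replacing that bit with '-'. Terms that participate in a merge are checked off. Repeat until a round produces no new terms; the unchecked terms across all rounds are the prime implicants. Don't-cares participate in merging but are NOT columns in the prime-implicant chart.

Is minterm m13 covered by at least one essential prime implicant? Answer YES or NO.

YES

size-2^0 implicants → 000000(✓)  001000(✓)  001001(✓)  001010(✓)  001101(✓)  010010  010100  011111  100000(✓)  100001(✓)  100010(✓)  100110(✓)  100111(✓)  101001(✓)  110011  110110(✓)  111000(✓)  111010(✓)
size-2^1 implicants → -00000  -01001  00-000  001-01  0010-0  00100-  1-0110  10-001  100-10  1000-0  10000-  10011-  1110-0
Unchecked terms (primes): -00000, -01001, 00-000, 001-01, 0010-0, 00100-, 010010, 010100, 011111, 1-0110, 10-001, 100-10, 1000-0, 10000-, 10011-, 110011, 1110-0
Minterm coverage:
  m8 ⊆ 00-000,0010-0,00100-
  m9 ⊆ -01001,001-01,00100-
  m10 ⊆ 0010-0 [E]
  m13 ⊆ 001-01 [E]
  m18 ⊆ 010010 [E]
  m20 ⊆ 010100 [E]
  m31 ⊆ 011111 [E]
  m32 ⊆ -00000,1000-0,10000-
  m33 ⊆ 10-001,10000-
  m34 ⊆ 100-10,1000-0
  m38 ⊆ 1-0110,100-10,10011-
  m39 ⊆ 10011- [E]
  m41 ⊆ -01001,10-001
  m51 ⊆ 110011 [E]
  m54 ⊆ 1-0110 [E]
  m56 ⊆ 1110-0 [E]
  m58 ⊆ 1110-0 [E]
E = {001-01, 0010-0, 010010, 010100, 011111, 1-0110, 10011-, 110011, 1110-0}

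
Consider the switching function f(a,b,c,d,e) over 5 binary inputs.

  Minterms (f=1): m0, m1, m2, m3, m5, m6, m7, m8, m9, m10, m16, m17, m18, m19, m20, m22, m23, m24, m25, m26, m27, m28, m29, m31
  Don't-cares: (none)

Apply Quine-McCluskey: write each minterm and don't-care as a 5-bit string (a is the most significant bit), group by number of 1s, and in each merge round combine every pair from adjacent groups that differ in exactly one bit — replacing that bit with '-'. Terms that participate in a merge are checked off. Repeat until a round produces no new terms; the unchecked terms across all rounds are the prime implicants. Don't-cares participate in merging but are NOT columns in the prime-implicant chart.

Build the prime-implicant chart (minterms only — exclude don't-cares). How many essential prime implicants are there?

4

Round 0: 00000✓ 00001✓ 00010✓ 00011✓ 00101✓ 00110✓ 00111✓ 01000✓ 01001✓ 01010✓ 10000✓ 10001✓ 10010✓ 10011✓ 10100✓ 10110✓ 10111✓ 11000✓ 11001✓ 11010✓ 11011✓ 11100✓ 11101✓ 11111✓
Round 1: -0000✓ -0001✓ -0010✓ -0011✓ -0110✓ -0111✓ -1000✓ -1001✓ -1010✓ 0-000✓ 0-001✓ 0-010✓ 00-01✓ 00-10✓ 00-11✓ 000-0✓ 000-1✓ 0000-✓ 0001-✓ 001-1✓ 0011-✓ 010-0✓ 0100-✓ 1-000✓ 1-001✓ 1-010✓ 1-011✓ 1-100✓ 1-111✓ 10-00✓ 10-10✓ 10-11✓ 100-0✓ 100-1✓ 1000-✓ 1001-✓ 101-0✓ 1011-✓ 11-00✓ 11-01✓ 11-11✓ 110-0✓ 110-1✓ 1100-✓ 1101-✓ 111-1✓ 1110-✓
Round 2: --000✓ --001✓ --010✓ -0-10✓ -0-11✓ -00-0✓ -00-1✓ -000-✓ -001-✓ -011-✓ -10-0✓ -100-✓ 0-0-0✓ 0-00-✓ 00--1 00-1-✓ 000--✓ 1--00 1--11 1-0-0✓ 1-0-1✓ 1-00-✓ 1-01-✓ 10--0 10-1-✓ 100--✓ 11--1 11-0- 110--✓
Round 3: --0-0 --00- -0-1- -00-- 1-0--
PIs = {--0-0, --00-, -0-1-, -00--, 00--1, 1--00, 1--11, 1-0--, 10--0, 11--1, 11-0-}
Coverage chart:
  m0: --0-0,--00-,-00--
  m1: --00-,-00--,00--1
  m2: --0-0,-0-1-,-00--
  m3: -0-1-,-00--,00--1
  m5: 00--1 ←essential
  m6: -0-1- ←essential
  m7: -0-1-,00--1
  m8: --0-0,--00-
  m9: --00- ←essential
  m10: --0-0 ←essential
  m16: --0-0,--00-,-00--,1--00,1-0--,10--0
  m17: --00-,-00--,1-0--
  m18: --0-0,-0-1-,-00--,1-0--,10--0
  m19: -0-1-,-00--,1--11,1-0--
  m20: 1--00,10--0
  m22: -0-1-,10--0
  m23: -0-1-,1--11
  m24: --0-0,--00-,1--00,1-0--,11-0-
  m25: --00-,1-0--,11--1,11-0-
  m26: --0-0,1-0--
  m27: 1--11,1-0--,11--1
  m28: 1--00,11-0-
  m29: 11--1,11-0-
  m31: 1--11,11--1
Essential: --0-0, --00-, -0-1-, 00--1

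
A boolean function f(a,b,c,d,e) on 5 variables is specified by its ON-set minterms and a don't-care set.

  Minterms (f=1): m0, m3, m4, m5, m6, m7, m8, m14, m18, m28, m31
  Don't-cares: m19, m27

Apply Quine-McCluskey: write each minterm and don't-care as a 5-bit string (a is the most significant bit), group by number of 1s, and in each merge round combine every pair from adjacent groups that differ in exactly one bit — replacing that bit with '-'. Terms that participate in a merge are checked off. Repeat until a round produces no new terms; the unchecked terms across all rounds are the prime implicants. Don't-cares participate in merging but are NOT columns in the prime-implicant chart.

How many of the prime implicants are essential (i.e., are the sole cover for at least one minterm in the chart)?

6

Round 0: 00000✓ 00011✓ 00100✓ 00101✓ 00110✓ 00111✓ 01000✓ 01110✓ 10010✓ 10011✓ 11011✓ 11100 11111✓
Round 1: -0011 0-000 0-110 00-00 00-11 001-0✓ 001-1✓ 0010-✓ 0011-✓ 1-011 1001- 11-11
Round 2: 001--
PIs = {-0011, 0-000, 0-110, 00-00, 00-11, 001--, 1-011, 1001-, 11-11, 11100}
Coverage chart:
  m0: 0-000,00-00
  m3: -0011,00-11
  m4: 00-00,001--
  m5: 001-- ←essential
  m6: 0-110,001--
  m7: 00-11,001--
  m8: 0-000 ←essential
  m14: 0-110 ←essential
  m18: 1001- ←essential
  m28: 11100 ←essential
  m31: 11-11 ←essential
Essential: 0-000, 0-110, 001--, 1001-, 11-11, 11100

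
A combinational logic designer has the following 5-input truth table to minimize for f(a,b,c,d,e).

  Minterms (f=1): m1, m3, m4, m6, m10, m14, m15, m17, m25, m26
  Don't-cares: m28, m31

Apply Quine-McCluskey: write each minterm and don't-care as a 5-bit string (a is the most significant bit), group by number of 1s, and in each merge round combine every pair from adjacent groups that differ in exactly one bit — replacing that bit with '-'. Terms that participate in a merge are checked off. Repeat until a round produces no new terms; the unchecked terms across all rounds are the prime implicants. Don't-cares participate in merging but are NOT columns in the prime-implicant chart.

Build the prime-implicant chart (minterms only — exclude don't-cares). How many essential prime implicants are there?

[col 0] 00001*, 00011*, 00100*, 00110*, 01010*, 01110*, 01111*, 10001*, 11001*, 11010*, 11100, 11111*
[col 1] -0001, -1010, -1111, 0-110, 000-1, 001-0, 01-10, 0111-, 1-001
Prime implicants: -0001, -1010, -1111, 0-110, 000-1, 001-0, 01-10, 0111-, 1-001, 11100
PI chart (minterm → PIs covering it):
  1 | -0001,000-1
  3 | 000-1  (sole → essential)
  4 | 001-0  (sole → essential)
  6 | 0-110,001-0
  10 | -1010,01-10
  14 | 0-110,01-10,0111-
  15 | -1111,0111-
  17 | -0001,1-001
  25 | 1-001  (sole → essential)
  26 | -1010  (sole → essential)
Essential prime implicants: -1010, 000-1, 001-0, 1-001

4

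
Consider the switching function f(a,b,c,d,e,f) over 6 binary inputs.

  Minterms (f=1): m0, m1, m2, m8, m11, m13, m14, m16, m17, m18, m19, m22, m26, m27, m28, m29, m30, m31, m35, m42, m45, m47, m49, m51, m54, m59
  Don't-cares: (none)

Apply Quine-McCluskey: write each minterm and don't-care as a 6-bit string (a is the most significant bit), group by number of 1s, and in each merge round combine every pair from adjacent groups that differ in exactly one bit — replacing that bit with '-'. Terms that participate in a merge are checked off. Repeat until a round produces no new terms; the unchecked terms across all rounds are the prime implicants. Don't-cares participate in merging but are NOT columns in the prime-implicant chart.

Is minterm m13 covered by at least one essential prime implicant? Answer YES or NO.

NO

Round 0: 000000✓ 000001✓ 000010✓ 001000✓ 001011✓ 001101✓ 001110✓ 010000✓ 010001✓ 010010✓ 010011✓ 010110✓ 011010✓ 011011✓ 011100✓ 011101✓ 011110✓ 011111✓ 100011✓ 101010 101101✓ 101111✓ 110001✓ 110011✓ 110110✓ 111011✓
Round 1: -01101 -10001✓ -10011✓ -10110 -11011✓ 0-0000✓ 0-0001✓ 0-0010✓ 0-1011 0-1101 0-1110 00-000 0000-0✓ 00000-✓ 01-010✓ 01-011✓ 01-110✓ 010-10✓ 0100-0✓ 0100-1✓ 01000-✓ 01001-✓ 011-10✓ 011-11✓ 01101-✓ 0111-0✓ 0111-1✓ 01110-✓ 01111-✓ 1-0011 1011-1 11-011✓ 1100-1✓
Round 2: -1-011 -100-1 0-00-0 0-000- 01--10 01-01- 0100-- 011-1- 0111--
PIs = {-01101, -1-011, -100-1, -10110, 0-00-0, 0-000-, 0-1011, 0-1101, 0-1110, 00-000, 01--10, 01-01-, 0100--, 011-1-, 0111--, 1-0011, 101010, 1011-1}
Coverage chart:
  m0: 0-00-0,0-000-,00-000
  m1: 0-000- ←essential
  m2: 0-00-0 ←essential
  m8: 00-000 ←essential
  m11: 0-1011 ←essential
  m13: -01101,0-1101
  m14: 0-1110 ←essential
  m16: 0-00-0,0-000-,0100--
  m17: -100-1,0-000-,0100--
  m18: 0-00-0,01--10,01-01-,0100--
  m19: -1-011,-100-1,01-01-,0100--
  m22: -10110,01--10
  m26: 01--10,01-01-,011-1-
  m27: -1-011,0-1011,01-01-,011-1-
  m28: 0111-- ←essential
  m29: 0-1101,0111--
  m30: 0-1110,01--10,011-1-,0111--
  m31: 011-1-,0111--
  m35: 1-0011 ←essential
  m42: 101010 ←essential
  m45: -01101,1011-1
  m47: 1011-1 ←essential
  m49: -100-1 ←essential
  m51: -1-011,-100-1,1-0011
  m54: -10110 ←essential
  m59: -1-011 ←essential
Essential: -1-011, -100-1, -10110, 0-00-0, 0-000-, 0-1011, 0-1110, 00-000, 0111--, 1-0011, 101010, 1011-1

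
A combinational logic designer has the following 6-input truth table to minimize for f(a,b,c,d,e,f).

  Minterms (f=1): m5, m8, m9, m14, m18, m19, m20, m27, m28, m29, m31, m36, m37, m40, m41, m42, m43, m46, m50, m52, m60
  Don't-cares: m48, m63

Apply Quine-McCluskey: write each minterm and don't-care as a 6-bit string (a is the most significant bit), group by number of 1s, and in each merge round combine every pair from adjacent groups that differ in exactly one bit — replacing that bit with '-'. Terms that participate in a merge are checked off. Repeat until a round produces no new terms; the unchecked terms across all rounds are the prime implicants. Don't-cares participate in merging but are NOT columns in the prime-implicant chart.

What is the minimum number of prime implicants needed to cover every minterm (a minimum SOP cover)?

[col 0] 000101*, 001000*, 001001*, 001110*, 010010*, 010011*, 010100*, 011011*, 011100*, 011101*, 011111*, 100100*, 100101*, 101000*, 101001*, 101010*, 101011*, 101110*, 110000*, 110010*, 110100*, 111100*, 111111*
[col 1] -00101, -01000*, -01001*, -01110, -10010, -10100*, -11100*, -11111, 00100-*, 01-011, 01-100*, 01001-, 011-11, 0111-1, 01110-, 1-0100, 10010-, 101-10, 1010-0*, 1010-1*, 10100-*, 10101-*, 11-100*, 110-00, 1100-0
[col 2] -0100-, -1-100, 1010--
Prime implicants: -00101, -0100-, -01110, -1-100, -10010, -11111, 01-011, 01001-, 011-11, 0111-1, 01110-, 1-0100, 10010-, 101-10, 1010--, 110-00, 1100-0
PI chart (minterm → PIs covering it):
  5 | -00101  (sole → essential)
  8 | -0100-  (sole → essential)
  9 | -0100-  (sole → essential)
  14 | -01110  (sole → essential)
  18 | -10010,01001-
  19 | 01-011,01001-
  20 | -1-100  (sole → essential)
  27 | 01-011,011-11
  28 | -1-100,01110-
  29 | 0111-1,01110-
  31 | -11111,011-11,0111-1
  36 | 1-0100,10010-
  37 | -00101,10010-
  40 | -0100-,1010--
  41 | -0100-,1010--
  42 | 101-10,1010--
  43 | 1010--  (sole → essential)
  46 | -01110,101-10
  50 | -10010,1100-0
  52 | -1-100,1-0100,110-00
  60 | -1-100  (sole → essential)
Essential prime implicants: -00101, -0100-, -01110, -1-100, 1010--
Petrick residual → -10010, 01-011, 0111-1, 1-0100
Minimum SOP uses 9 PIs: b'c'de'f + b'cd'e' + b'cdef' + bde'f' + bc'd'ef' + a'bd'ef + a'bcdf + ac'de'f' + ab'cd'

9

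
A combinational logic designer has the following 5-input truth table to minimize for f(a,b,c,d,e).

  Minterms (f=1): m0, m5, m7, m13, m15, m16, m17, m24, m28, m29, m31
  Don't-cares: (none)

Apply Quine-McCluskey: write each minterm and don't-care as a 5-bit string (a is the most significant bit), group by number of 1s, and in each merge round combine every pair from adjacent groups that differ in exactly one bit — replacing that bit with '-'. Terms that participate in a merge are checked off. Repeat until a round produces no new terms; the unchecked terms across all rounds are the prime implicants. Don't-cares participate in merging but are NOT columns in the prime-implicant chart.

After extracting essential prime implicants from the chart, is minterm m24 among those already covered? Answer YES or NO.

Round 0: 00000✓ 00101✓ 00111✓ 01101✓ 01111✓ 10000✓ 10001✓ 11000✓ 11100✓ 11101✓ 11111✓
Round 1: -0000 -1101✓ -1111✓ 0-101✓ 0-111✓ 001-1✓ 011-1✓ 1-000 1000- 11-00 111-1✓ 1110-
Round 2: -11-1 0-1-1
PIs = {-0000, -11-1, 0-1-1, 1-000, 1000-, 11-00, 1110-}
Coverage chart:
  m0: -0000 ←essential
  m5: 0-1-1 ←essential
  m7: 0-1-1 ←essential
  m13: -11-1,0-1-1
  m15: -11-1,0-1-1
  m16: -0000,1-000,1000-
  m17: 1000- ←essential
  m24: 1-000,11-00
  m28: 11-00,1110-
  m29: -11-1,1110-
  m31: -11-1 ←essential
Essential: -0000, -11-1, 0-1-1, 1000-

NO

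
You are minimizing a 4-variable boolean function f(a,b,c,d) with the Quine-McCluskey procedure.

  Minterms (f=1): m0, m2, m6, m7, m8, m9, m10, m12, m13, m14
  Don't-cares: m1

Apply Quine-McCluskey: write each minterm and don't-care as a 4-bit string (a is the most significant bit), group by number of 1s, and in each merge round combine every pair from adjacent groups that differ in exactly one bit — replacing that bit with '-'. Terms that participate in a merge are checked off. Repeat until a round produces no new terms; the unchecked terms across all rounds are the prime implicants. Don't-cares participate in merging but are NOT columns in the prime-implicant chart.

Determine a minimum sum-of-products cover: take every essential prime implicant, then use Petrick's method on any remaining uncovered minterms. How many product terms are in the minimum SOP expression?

4

size-2^0 implicants → 0000(✓)  0001(✓)  0010(✓)  0110(✓)  0111(✓)  1000(✓)  1001(✓)  1010(✓)  1100(✓)  1101(✓)  1110(✓)
size-2^1 implicants → -000(✓)  -001(✓)  -010(✓)  -110(✓)  0-10(✓)  00-0(✓)  000-(✓)  011-  1-00(✓)  1-01(✓)  1-10(✓)  10-0(✓)  100-(✓)  11-0(✓)  110-(✓)
size-2^2 implicants → --10  -0-0  -00-  1--0  1-0-
Unchecked terms (primes): --10, -0-0, -00-, 011-, 1--0, 1-0-
Minterm coverage:
  m0 ⊆ -0-0,-00-
  m2 ⊆ --10,-0-0
  m6 ⊆ --10,011-
  m7 ⊆ 011- [E]
  m8 ⊆ -0-0,-00-,1--0,1-0-
  m9 ⊆ -00-,1-0-
  m10 ⊆ --10,-0-0,1--0
  m12 ⊆ 1--0,1-0-
  m13 ⊆ 1-0- [E]
  m14 ⊆ --10,1--0
E = {011-, 1-0-}
Petrick residual → --10, -0-0
Cover = cd' + b'd' + a'bc + ac'  |cover|=4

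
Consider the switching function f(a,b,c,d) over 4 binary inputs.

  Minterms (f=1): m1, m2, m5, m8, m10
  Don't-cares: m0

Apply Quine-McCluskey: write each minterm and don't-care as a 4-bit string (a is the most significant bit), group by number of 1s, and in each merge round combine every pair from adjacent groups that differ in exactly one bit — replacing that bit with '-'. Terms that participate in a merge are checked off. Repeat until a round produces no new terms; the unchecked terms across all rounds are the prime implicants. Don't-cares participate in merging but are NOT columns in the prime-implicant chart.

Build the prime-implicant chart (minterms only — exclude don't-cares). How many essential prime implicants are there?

2

[col 0] 0000*, 0001*, 0010*, 0101*, 1000*, 1010*
[col 1] -000*, -010*, 0-01, 00-0*, 000-, 10-0*
[col 2] -0-0
Prime implicants: -0-0, 0-01, 000-
PI chart (minterm → PIs covering it):
  1 | 0-01,000-
  2 | -0-0  (sole → essential)
  5 | 0-01  (sole → essential)
  8 | -0-0  (sole → essential)
  10 | -0-0  (sole → essential)
Essential prime implicants: -0-0, 0-01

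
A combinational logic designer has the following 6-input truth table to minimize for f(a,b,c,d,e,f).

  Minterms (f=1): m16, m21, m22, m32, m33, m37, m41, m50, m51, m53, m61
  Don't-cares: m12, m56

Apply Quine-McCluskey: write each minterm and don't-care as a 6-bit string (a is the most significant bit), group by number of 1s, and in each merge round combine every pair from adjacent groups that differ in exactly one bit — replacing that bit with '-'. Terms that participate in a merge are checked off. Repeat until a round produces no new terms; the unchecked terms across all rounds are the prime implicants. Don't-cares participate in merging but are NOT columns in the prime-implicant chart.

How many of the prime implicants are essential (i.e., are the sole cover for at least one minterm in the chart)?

7

Round 0: 001100 010000 010101✓ 010110 100000✓ 100001✓ 100101✓ 101001✓ 110010✓ 110011✓ 110101✓ 111000 111101✓
Round 1: -10101 1-0101 10-001 100-01 10000- 11-101 11001-
PIs = {-10101, 001100, 010000, 010110, 1-0101, 10-001, 100-01, 10000-, 11-101, 11001-, 111000}
Coverage chart:
  m16: 010000 ←essential
  m21: -10101 ←essential
  m22: 010110 ←essential
  m32: 10000- ←essential
  m33: 10-001,100-01,10000-
  m37: 1-0101,100-01
  m41: 10-001 ←essential
  m50: 11001- ←essential
  m51: 11001- ←essential
  m53: -10101,1-0101,11-101
  m61: 11-101 ←essential
Essential: -10101, 010000, 010110, 10-001, 10000-, 11-101, 11001-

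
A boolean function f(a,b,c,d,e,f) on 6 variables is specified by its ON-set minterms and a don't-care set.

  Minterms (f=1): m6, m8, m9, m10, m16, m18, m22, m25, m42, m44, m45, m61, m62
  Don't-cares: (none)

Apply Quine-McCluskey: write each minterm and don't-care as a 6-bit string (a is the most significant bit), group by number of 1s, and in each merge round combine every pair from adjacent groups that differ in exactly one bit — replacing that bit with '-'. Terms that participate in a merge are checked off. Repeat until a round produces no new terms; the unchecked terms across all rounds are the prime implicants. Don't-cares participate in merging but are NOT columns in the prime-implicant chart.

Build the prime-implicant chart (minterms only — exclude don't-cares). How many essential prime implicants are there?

7

Round 0: 000110✓ 001000✓ 001001✓ 001010✓ 010000✓ 010010✓ 010110✓ 011001✓ 101010✓ 101100✓ 101101✓ 111101✓ 111110
Round 1: -01010 0-0110 0-1001 0010-0 00100- 010-10 0100-0 1-1101 10110-
PIs = {-01010, 0-0110, 0-1001, 0010-0, 00100-, 010-10, 0100-0, 1-1101, 10110-, 111110}
Coverage chart:
  m6: 0-0110 ←essential
  m8: 0010-0,00100-
  m9: 0-1001,00100-
  m10: -01010,0010-0
  m16: 0100-0 ←essential
  m18: 010-10,0100-0
  m22: 0-0110,010-10
  m25: 0-1001 ←essential
  m42: -01010 ←essential
  m44: 10110- ←essential
  m45: 1-1101,10110-
  m61: 1-1101 ←essential
  m62: 111110 ←essential
Essential: -01010, 0-0110, 0-1001, 0100-0, 1-1101, 10110-, 111110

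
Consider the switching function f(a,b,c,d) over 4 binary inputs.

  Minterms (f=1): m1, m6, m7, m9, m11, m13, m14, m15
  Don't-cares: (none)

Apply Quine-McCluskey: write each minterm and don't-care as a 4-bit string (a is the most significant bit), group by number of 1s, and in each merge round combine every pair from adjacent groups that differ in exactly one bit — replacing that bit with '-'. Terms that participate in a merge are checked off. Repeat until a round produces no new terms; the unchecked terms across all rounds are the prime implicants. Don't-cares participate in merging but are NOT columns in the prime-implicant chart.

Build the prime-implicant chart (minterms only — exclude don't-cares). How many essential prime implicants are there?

Round 0: 0001✓ 0110✓ 0111✓ 1001✓ 1011✓ 1101✓ 1110✓ 1111✓
Round 1: -001 -110✓ -111✓ 011-✓ 1-01✓ 1-11✓ 10-1✓ 11-1✓ 111-✓
Round 2: -11- 1--1
PIs = {-001, -11-, 1--1}
Coverage chart:
  m1: -001 ←essential
  m6: -11- ←essential
  m7: -11- ←essential
  m9: -001,1--1
  m11: 1--1 ←essential
  m13: 1--1 ←essential
  m14: -11- ←essential
  m15: -11-,1--1
Essential: -001, -11-, 1--1

3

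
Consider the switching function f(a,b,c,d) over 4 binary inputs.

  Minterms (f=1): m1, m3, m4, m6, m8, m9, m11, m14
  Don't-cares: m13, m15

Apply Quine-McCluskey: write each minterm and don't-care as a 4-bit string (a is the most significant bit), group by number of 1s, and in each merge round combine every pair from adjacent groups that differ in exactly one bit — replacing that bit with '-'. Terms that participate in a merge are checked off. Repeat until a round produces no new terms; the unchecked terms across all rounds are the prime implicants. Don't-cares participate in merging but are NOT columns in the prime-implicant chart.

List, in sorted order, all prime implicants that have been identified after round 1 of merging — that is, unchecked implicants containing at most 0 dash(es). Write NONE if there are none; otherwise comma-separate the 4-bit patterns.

NONE

size-2^0 implicants → 0001(✓)  0011(✓)  0100(✓)  0110(✓)  1000(✓)  1001(✓)  1011(✓)  1101(✓)  1110(✓)  1111(✓)
size-2^1 implicants → -001(✓)  -011(✓)  -110  00-1(✓)  01-0  1-01(✓)  1-11(✓)  10-1(✓)  100-  11-1(✓)  111-
size-2^2 implicants → -0-1  1--1
Unchecked terms (primes): -0-1, -110, 01-0, 1--1, 100-, 111-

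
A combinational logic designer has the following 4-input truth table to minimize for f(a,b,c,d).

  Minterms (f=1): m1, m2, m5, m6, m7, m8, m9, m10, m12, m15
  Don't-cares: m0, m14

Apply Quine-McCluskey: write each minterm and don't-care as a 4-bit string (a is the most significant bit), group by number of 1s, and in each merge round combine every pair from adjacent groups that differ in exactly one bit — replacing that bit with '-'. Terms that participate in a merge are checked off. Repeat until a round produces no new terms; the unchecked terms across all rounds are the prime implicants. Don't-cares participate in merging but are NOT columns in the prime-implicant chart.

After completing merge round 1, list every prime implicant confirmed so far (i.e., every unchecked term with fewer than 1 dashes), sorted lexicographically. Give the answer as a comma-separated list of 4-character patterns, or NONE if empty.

Round 0: 0000✓ 0001✓ 0010✓ 0101✓ 0110✓ 0111✓ 1000✓ 1001✓ 1010✓ 1100✓ 1110✓ 1111✓
Round 1: -000✓ -001✓ -010✓ -110✓ -111✓ 0-01 0-10✓ 00-0✓ 000-✓ 01-1 011-✓ 1-00✓ 1-10✓ 10-0✓ 100-✓ 11-0✓ 111-✓
Round 2: --10 -0-0 -00- -11- 1--0
PIs = {--10, -0-0, -00-, -11-, 0-01, 01-1, 1--0}

NONE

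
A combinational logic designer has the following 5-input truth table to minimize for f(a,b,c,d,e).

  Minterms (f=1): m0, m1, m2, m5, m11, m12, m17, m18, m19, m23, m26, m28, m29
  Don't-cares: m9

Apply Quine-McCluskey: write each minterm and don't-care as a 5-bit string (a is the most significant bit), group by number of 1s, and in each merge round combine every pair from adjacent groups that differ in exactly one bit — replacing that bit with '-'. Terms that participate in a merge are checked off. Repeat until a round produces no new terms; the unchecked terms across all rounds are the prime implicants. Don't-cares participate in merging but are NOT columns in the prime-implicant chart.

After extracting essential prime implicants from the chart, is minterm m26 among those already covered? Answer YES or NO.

Round 0: 00000✓ 00001✓ 00010✓ 00101✓ 01001✓ 01011✓ 01100✓ 10001✓ 10010✓ 10011✓ 10111✓ 11010✓ 11100✓ 11101✓
Round 1: -0001 -0010 -1100 0-001 00-01 000-0 0000- 010-1 1-010 10-11 100-1 1001- 1110-
PIs = {-0001, -0010, -1100, 0-001, 00-01, 000-0, 0000-, 010-1, 1-010, 10-11, 100-1, 1001-, 1110-}
Coverage chart:
  m0: 000-0,0000-
  m1: -0001,0-001,00-01,0000-
  m2: -0010,000-0
  m5: 00-01 ←essential
  m11: 010-1 ←essential
  m12: -1100 ←essential
  m17: -0001,100-1
  m18: -0010,1-010,1001-
  m19: 10-11,100-1,1001-
  m23: 10-11 ←essential
  m26: 1-010 ←essential
  m28: -1100,1110-
  m29: 1110- ←essential
Essential: -1100, 00-01, 010-1, 1-010, 10-11, 1110-

YES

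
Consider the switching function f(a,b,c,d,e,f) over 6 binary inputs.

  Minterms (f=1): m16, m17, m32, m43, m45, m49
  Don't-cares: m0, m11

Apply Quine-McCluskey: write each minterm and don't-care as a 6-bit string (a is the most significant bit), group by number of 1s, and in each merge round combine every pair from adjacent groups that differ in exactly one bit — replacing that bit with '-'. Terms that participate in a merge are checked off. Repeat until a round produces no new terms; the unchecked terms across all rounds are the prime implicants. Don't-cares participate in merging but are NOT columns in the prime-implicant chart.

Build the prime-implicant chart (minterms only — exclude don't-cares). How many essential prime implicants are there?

Round 0: 000000✓ 001011✓ 010000✓ 010001✓ 100000✓ 101011✓ 101101 110001✓
Round 1: -00000 -01011 -10001 0-0000 01000-
PIs = {-00000, -01011, -10001, 0-0000, 01000-, 101101}
Coverage chart:
  m16: 0-0000,01000-
  m17: -10001,01000-
  m32: -00000 ←essential
  m43: -01011 ←essential
  m45: 101101 ←essential
  m49: -10001 ←essential
Essential: -00000, -01011, -10001, 101101

4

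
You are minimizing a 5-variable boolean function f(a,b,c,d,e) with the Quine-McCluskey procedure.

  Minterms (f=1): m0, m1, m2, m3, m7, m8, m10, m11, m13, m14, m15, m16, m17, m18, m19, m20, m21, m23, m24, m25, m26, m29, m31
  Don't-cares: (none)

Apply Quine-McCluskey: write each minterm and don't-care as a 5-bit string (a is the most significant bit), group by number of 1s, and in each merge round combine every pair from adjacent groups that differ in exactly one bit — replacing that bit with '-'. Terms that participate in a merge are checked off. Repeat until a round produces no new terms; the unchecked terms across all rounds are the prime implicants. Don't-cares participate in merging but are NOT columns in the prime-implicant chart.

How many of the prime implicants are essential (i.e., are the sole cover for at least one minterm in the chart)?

5

Round 0: 00000✓ 00001✓ 00010✓ 00011✓ 00111✓ 01000✓ 01010✓ 01011✓ 01101✓ 01110✓ 01111✓ 10000✓ 10001✓ 10010✓ 10011✓ 10100✓ 10101✓ 10111✓ 11000✓ 11001✓ 11010✓ 11101✓ 11111✓
Round 1: -0000✓ -0001✓ -0010✓ -0011✓ -0111✓ -1000✓ -1010✓ -1101✓ -1111✓ 0-000✓ 0-010✓ 0-011✓ 0-111✓ 00-11✓ 000-0✓ 000-1✓ 0000-✓ 0001-✓ 01-10✓ 01-11✓ 010-0✓ 0101-✓ 011-1✓ 0111-✓ 1-000✓ 1-001✓ 1-010✓ 1-101✓ 1-111✓ 10-00✓ 10-01✓ 10-11✓ 100-0✓ 100-1✓ 1000-✓ 1001-✓ 101-1✓ 1010-✓ 11-01✓ 110-0✓ 1100-✓ 111-1✓
Round 2: --000✓ --010✓ --111 -0-11 -00-0✓ -00-1✓ -000-✓ -001-✓ -10-0✓ -11-1 0--11 0-0-0✓ 0-01- 000--✓ 01-1- 1--01 1-0-0✓ 1-00- 1-1-1 10--1 10-0- 100--✓
Round 3: --0-0 -00--
PIs = {--0-0, --111, -0-11, -00--, -11-1, 0--11, 0-01-, 01-1-, 1--01, 1-00-, 1-1-1, 10--1, 10-0-}
Coverage chart:
  m0: --0-0,-00--
  m1: -00-- ←essential
  m2: --0-0,-00--,0-01-
  m3: -0-11,-00--,0--11,0-01-
  m7: --111,-0-11,0--11
  m8: --0-0 ←essential
  m10: --0-0,0-01-,01-1-
  m11: 0--11,0-01-,01-1-
  m13: -11-1 ←essential
  m14: 01-1- ←essential
  m15: --111,-11-1,0--11,01-1-
  m16: --0-0,-00--,1-00-,10-0-
  m17: -00--,1--01,1-00-,10--1,10-0-
  m18: --0-0,-00--
  m19: -0-11,-00--,10--1
  m20: 10-0- ←essential
  m21: 1--01,1-1-1,10--1,10-0-
  m23: --111,-0-11,1-1-1,10--1
  m24: --0-0,1-00-
  m25: 1--01,1-00-
  m26: --0-0 ←essential
  m29: -11-1,1--01,1-1-1
  m31: --111,-11-1,1-1-1
Essential: --0-0, -00--, -11-1, 01-1-, 10-0-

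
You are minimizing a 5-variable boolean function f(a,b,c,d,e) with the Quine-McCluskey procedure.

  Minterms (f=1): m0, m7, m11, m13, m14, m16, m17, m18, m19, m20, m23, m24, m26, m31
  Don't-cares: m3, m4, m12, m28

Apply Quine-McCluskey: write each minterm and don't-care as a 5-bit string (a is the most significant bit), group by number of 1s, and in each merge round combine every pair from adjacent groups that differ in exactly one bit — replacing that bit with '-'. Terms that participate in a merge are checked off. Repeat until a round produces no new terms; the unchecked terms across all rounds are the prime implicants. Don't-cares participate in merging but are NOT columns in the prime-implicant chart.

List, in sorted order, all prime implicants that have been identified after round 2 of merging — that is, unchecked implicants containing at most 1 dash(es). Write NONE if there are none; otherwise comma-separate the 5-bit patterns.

size-2^0 implicants → 00000(✓)  00011(✓)  00100(✓)  00111(✓)  01011(✓)  01100(✓)  01101(✓)  01110(✓)  10000(✓)  10001(✓)  10010(✓)  10011(✓)  10100(✓)  10111(✓)  11000(✓)  11010(✓)  11100(✓)  11111(✓)
size-2^1 implicants → -0000(✓)  -0011(✓)  -0100(✓)  -0111(✓)  -1100(✓)  0-011  0-100(✓)  00-00(✓)  00-11(✓)  011-0  0110-  1-000(✓)  1-010(✓)  1-100(✓)  1-111  10-00(✓)  10-11(✓)  100-0(✓)  100-1(✓)  1000-(✓)  1001-(✓)  11-00(✓)  110-0(✓)
size-2^2 implicants → --100  -0-00  -0-11  1--00  1-0-0  100--
Unchecked terms (primes): --100, -0-00, -0-11, 0-011, 011-0, 0110-, 1--00, 1-0-0, 1-111, 100--

0-011, 011-0, 0110-, 1-111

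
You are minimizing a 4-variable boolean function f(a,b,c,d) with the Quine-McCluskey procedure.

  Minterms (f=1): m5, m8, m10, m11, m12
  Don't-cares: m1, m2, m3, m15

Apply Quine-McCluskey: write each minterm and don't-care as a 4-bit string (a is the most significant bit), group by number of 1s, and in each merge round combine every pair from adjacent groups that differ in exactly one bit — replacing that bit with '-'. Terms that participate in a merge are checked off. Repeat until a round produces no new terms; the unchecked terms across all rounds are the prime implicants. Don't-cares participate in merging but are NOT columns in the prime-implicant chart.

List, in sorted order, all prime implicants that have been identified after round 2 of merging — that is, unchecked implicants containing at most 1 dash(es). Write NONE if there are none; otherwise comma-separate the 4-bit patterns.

0-01, 00-1, 1-00, 1-11, 10-0

size-2^0 implicants → 0001(✓)  0010(✓)  0011(✓)  0101(✓)  1000(✓)  1010(✓)  1011(✓)  1100(✓)  1111(✓)
size-2^1 implicants → -010(✓)  -011(✓)  0-01  00-1  001-(✓)  1-00  1-11  10-0  101-(✓)
size-2^2 implicants → -01-
Unchecked terms (primes): -01-, 0-01, 00-1, 1-00, 1-11, 10-0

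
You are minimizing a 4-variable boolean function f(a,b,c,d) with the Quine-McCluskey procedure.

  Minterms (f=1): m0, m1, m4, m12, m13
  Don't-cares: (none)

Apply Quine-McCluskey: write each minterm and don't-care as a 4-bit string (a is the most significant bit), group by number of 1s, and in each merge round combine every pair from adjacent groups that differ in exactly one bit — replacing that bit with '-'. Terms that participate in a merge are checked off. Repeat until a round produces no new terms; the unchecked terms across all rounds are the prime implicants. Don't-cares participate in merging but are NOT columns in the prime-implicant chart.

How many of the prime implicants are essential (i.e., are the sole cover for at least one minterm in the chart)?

[col 0] 0000*, 0001*, 0100*, 1100*, 1101*
[col 1] -100, 0-00, 000-, 110-
Prime implicants: -100, 0-00, 000-, 110-
PI chart (minterm → PIs covering it):
  0 | 0-00,000-
  1 | 000-  (sole → essential)
  4 | -100,0-00
  12 | -100,110-
  13 | 110-  (sole → essential)
Essential prime implicants: 000-, 110-

2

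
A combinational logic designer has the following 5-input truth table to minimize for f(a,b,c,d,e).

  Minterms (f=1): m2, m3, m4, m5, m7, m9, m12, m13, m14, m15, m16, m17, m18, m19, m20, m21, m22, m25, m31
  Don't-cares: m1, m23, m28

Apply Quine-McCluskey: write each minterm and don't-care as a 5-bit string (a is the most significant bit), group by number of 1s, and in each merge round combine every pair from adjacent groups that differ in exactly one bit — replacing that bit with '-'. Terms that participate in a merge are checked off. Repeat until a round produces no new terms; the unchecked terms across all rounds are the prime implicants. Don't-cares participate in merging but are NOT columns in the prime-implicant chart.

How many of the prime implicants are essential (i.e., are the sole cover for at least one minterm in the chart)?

5

size-2^0 implicants → 00001(✓)  00010(✓)  00011(✓)  00100(✓)  00101(✓)  00111(✓)  01001(✓)  01100(✓)  01101(✓)  01110(✓)  01111(✓)  10000(✓)  10001(✓)  10010(✓)  10011(✓)  10100(✓)  10101(✓)  10110(✓)  10111(✓)  11001(✓)  11100(✓)  11111(✓)
size-2^1 implicants → -0001(✓)  -0010(✓)  -0011(✓)  -0100(✓)  -0101(✓)  -0111(✓)  -1001(✓)  -1100(✓)  -1111(✓)  0-001(✓)  0-100(✓)  0-101(✓)  0-111(✓)  00-01(✓)  00-11(✓)  000-1(✓)  0001-(✓)  001-1(✓)  0010-(✓)  01-01(✓)  011-0(✓)  011-1(✓)  0110-(✓)  0111-(✓)  1-001(✓)  1-100(✓)  1-111(✓)  10-00(✓)  10-01(✓)  10-10(✓)  10-11(✓)  100-0(✓)  100-1(✓)  1000-(✓)  1001-(✓)  101-0(✓)  101-1(✓)  1010-(✓)  1011-(✓)
size-2^2 implicants → --001  --100  --111  -0-01(✓)  -0-11(✓)  -00-1(✓)  -001-  -01-1(✓)  -010-  0--01  0-1-1  0-10-  00--1(✓)  011--  10--0(✓)  10--1(✓)  10-0-(✓)  10-1-(✓)  100--(✓)  101--(✓)
size-2^3 implicants → -0--1  10---
Unchecked terms (primes): --001, --100, --111, -0--1, -001-, -010-, 0--01, 0-1-1, 0-10-, 011--, 10---
Minterm coverage:
  m2 ⊆ -001- [E]
  m3 ⊆ -0--1,-001-
  m4 ⊆ --100,-010-,0-10-
  m5 ⊆ -0--1,-010-,0--01,0-1-1,0-10-
  m7 ⊆ --111,-0--1,0-1-1
  m9 ⊆ --001,0--01
  m12 ⊆ --100,0-10-,011--
  m13 ⊆ 0--01,0-1-1,0-10-,011--
  m14 ⊆ 011-- [E]
  m15 ⊆ --111,0-1-1,011--
  m16 ⊆ 10--- [E]
  m17 ⊆ --001,-0--1,10---
  m18 ⊆ -001-,10---
  m19 ⊆ -0--1,-001-,10---
  m20 ⊆ --100,-010-,10---
  m21 ⊆ -0--1,-010-,10---
  m22 ⊆ 10--- [E]
  m25 ⊆ --001 [E]
  m31 ⊆ --111 [E]
E = {--001, --111, -001-, 011--, 10---}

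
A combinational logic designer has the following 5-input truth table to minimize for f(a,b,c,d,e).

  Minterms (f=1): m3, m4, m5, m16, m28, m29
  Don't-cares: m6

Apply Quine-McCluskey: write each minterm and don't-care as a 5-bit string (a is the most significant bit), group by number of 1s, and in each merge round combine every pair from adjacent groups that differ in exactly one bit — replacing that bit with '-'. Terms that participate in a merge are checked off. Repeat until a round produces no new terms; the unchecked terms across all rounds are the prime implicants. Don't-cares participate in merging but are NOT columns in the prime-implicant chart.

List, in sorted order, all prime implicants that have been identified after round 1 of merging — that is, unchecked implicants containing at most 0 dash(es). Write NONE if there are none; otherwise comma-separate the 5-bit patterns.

size-2^0 implicants → 00011  00100(✓)  00101(✓)  00110(✓)  10000  11100(✓)  11101(✓)
size-2^1 implicants → 001-0  0010-  1110-
Unchecked terms (primes): 00011, 001-0, 0010-, 10000, 1110-

00011, 10000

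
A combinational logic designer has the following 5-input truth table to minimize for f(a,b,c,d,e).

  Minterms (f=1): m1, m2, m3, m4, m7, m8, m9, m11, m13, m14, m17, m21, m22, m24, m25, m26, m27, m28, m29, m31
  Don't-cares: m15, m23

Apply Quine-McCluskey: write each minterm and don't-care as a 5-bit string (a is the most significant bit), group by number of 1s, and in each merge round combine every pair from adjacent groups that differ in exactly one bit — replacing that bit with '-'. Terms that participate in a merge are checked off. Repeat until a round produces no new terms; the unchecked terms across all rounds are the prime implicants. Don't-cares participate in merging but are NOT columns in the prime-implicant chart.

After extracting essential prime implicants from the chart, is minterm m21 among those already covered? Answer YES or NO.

NO

Round 0: 00001✓ 00010✓ 00011✓ 00100 00111✓ 01000✓ 01001✓ 01011✓ 01101✓ 01110✓ 01111✓ 10001✓ 10101✓ 10110✓ 10111✓ 11000✓ 11001✓ 11010✓ 11011✓ 11100✓ 11101✓ 11111✓
Round 1: -0001✓ -0111✓ -1000✓ -1001✓ -1011✓ -1101✓ -1111✓ 0-001✓ 0-011✓ 0-111✓ 00-11✓ 000-1✓ 0001- 01-01✓ 01-11✓ 010-1✓ 0100-✓ 011-1✓ 0111- 1-001✓ 1-101✓ 1-111✓ 10-01✓ 101-1✓ 1011- 11-00✓ 11-01✓ 11-11✓ 110-0✓ 110-1✓ 1100-✓ 1101-✓ 111-1✓ 1110-✓
Round 2: --001 --111 -1-01✓ -1-11✓ -10-1✓ -100- -11-1✓ 0--11 0-0-1 01--1✓ 1--01 1-1-1 11--1✓ 11-0- 110--
Round 3: -1--1
PIs = {--001, --111, -1--1, -100-, 0--11, 0-0-1, 0001-, 00100, 0111-, 1--01, 1-1-1, 1011-, 11-0-, 110--}
Coverage chart:
  m1: --001,0-0-1
  m2: 0001- ←essential
  m3: 0--11,0-0-1,0001-
  m4: 00100 ←essential
  m7: --111,0--11
  m8: -100- ←essential
  m9: --001,-1--1,-100-,0-0-1
  m11: -1--1,0--11,0-0-1
  m13: -1--1 ←essential
  m14: 0111- ←essential
  m17: --001,1--01
  m21: 1--01,1-1-1
  m22: 1011- ←essential
  m24: -100-,11-0-,110--
  m25: --001,-1--1,-100-,1--01,11-0-,110--
  m26: 110-- ←essential
  m27: -1--1,110--
  m28: 11-0- ←essential
  m29: -1--1,1--01,1-1-1,11-0-
  m31: --111,-1--1,1-1-1
Essential: -1--1, -100-, 0001-, 00100, 0111-, 1011-, 11-0-, 110--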